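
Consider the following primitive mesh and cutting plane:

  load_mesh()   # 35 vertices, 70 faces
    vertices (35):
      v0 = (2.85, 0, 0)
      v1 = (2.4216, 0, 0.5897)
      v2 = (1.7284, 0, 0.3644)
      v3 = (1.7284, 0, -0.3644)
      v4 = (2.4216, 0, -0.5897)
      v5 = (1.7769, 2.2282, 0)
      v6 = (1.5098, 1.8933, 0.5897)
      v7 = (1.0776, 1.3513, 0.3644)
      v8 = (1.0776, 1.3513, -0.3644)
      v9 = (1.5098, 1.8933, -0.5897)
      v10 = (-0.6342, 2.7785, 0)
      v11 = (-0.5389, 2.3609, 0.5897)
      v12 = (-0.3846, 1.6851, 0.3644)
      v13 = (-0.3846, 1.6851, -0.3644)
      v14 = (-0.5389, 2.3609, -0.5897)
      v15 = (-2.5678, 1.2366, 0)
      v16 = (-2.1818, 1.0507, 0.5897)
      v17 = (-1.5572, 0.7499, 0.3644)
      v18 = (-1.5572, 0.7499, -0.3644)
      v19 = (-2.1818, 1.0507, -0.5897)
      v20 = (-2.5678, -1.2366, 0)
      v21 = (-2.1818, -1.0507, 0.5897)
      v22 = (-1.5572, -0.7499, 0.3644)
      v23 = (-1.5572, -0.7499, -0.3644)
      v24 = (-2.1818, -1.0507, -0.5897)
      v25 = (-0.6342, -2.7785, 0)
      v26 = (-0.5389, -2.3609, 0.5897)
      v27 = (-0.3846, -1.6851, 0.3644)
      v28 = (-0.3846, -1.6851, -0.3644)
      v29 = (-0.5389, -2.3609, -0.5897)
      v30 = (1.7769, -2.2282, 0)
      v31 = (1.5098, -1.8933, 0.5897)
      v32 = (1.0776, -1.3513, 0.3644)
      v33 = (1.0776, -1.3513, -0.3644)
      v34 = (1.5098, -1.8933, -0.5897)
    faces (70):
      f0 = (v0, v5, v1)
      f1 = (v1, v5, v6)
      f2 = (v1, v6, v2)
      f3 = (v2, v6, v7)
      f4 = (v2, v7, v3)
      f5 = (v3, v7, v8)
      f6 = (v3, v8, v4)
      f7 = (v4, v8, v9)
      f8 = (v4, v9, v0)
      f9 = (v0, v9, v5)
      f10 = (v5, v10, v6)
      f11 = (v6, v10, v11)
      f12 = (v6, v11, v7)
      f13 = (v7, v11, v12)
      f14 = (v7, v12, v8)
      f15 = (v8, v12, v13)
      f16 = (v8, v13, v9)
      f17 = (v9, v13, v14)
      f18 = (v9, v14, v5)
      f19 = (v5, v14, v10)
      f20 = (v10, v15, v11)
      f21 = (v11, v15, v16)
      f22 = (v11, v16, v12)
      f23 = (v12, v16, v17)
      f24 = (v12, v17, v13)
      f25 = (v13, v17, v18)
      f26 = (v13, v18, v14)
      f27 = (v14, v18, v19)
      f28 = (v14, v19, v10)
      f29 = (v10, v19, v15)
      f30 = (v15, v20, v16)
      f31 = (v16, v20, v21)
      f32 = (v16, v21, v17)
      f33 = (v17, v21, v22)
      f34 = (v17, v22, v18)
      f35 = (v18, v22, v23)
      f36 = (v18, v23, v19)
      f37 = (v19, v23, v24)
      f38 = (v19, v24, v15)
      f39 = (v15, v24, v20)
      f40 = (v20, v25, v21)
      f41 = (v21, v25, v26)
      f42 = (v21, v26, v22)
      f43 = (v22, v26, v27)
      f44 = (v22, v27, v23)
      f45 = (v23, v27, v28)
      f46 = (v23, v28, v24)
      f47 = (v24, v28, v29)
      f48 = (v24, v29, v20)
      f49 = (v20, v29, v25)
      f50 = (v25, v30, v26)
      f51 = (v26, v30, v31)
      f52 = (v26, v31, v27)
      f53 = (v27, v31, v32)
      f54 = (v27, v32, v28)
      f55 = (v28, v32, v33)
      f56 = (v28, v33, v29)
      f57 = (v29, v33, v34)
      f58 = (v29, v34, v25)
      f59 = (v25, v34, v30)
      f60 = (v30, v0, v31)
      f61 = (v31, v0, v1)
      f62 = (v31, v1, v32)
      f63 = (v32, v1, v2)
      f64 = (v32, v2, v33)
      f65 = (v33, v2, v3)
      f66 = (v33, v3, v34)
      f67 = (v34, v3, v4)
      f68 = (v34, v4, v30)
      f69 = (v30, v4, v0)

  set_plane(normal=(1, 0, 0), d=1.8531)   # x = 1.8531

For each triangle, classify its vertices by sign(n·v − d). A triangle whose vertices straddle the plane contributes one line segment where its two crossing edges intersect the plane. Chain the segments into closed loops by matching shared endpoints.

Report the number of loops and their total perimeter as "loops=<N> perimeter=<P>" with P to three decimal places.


loops=1 perimeter=9.048

Straddling triangles (14 of 70):
  (v0,v5,v1) [+-+] → (1.8531, 2.06998, 0)–(1.8531, 1.96484, 0.0696993)  len=0.1261
  (v1,v5,v6) [+--] → (1.8531, 1.96484, 0.0696993)–(1.8531, 1.18046, 0.5897)  len=0.9411
  (v1,v6,v2) [+--] → (1.8531, 1.18046, 0.5897)–(1.8531, 0, 0.404929)  len=1.1948
  (v3,v8,v4) [--+] → (1.8531, 0.571588, -0.4944)–(1.8531, 0, -0.404929)  len=0.5785
  (v4,v8,v9) [+--] → (1.8531, 0.571588, -0.4944)–(1.8531, 1.18046, -0.5897)  len=0.6163
  (v4,v9,v0) [+-+] → (1.8531, 1.18046, -0.5897)–(1.8531, 1.40832, -0.438645)  len=0.2734
  (v0,v9,v5) [+--] → (1.8531, 1.40832, -0.438645)–(1.8531, 2.06998, 0)  len=0.7939
  (v30,v0,v31) [-+-] → (1.8531, -2.06998, 0)–(1.8531, -1.40832, 0.438645)  len=0.7939
  (v31,v0,v1) [-++] → (1.8531, -1.40832, 0.438645)–(1.8531, -1.18046, 0.5897)  len=0.2734
  (v31,v1,v32) [-+-] → (1.8531, -1.18046, 0.5897)–(1.8531, -0.571588, 0.4944)  len=0.6163
  (v32,v1,v2) [-+-] → (1.8531, -0.571588, 0.4944)–(1.8531, 0, 0.404929)  len=0.5785
  (v34,v3,v4) [--+] → (1.8531, 0, -0.404929)–(1.8531, -1.18046, -0.5897)  len=1.1948
  (v34,v4,v30) [-+-] → (1.8531, -1.18046, -0.5897)–(1.8531, -1.96484, -0.0696993)  len=0.9411
  (v30,v4,v0) [-++] → (1.8531, -1.96484, -0.0696993)–(1.8531, -2.06998, 0)  len=0.1261

Chained into 1 loop(s):
  loop 1: 14 segments, perimeter = 9.0483
Total perimeter = 9.048


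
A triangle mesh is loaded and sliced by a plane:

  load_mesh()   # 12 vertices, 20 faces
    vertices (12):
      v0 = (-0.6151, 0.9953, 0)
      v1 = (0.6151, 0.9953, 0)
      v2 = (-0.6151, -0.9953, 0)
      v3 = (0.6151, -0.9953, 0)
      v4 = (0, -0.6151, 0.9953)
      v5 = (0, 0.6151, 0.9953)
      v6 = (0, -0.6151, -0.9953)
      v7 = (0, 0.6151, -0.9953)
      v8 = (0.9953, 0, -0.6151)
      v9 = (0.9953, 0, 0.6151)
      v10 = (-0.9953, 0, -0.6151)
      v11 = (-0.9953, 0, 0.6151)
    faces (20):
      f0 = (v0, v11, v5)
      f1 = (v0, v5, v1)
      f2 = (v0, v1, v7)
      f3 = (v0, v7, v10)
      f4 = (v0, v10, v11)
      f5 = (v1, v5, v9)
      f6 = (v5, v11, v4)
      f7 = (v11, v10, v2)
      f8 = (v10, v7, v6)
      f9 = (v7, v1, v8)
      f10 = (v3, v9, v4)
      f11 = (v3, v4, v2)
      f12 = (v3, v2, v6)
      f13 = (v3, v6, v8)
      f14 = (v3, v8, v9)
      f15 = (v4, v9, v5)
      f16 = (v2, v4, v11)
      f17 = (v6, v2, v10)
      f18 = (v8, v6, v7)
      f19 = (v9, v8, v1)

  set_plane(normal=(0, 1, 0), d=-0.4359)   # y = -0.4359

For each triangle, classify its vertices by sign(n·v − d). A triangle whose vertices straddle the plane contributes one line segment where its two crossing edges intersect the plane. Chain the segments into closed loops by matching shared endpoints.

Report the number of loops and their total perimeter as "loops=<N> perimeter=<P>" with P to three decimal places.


loops=1 perimeter=5.672

Straddling triangles (10 of 20):
  (v5,v11,v4) [++-] → (-0.289965, -0.4359, 0.884535)–(0, -0.4359, 0.9953)  len=0.3104
  (v11,v10,v2) [++-] → (-0.828788, -0.4359, -0.345712)–(-0.828788, -0.4359, 0.345712)  len=0.6914
  (v10,v7,v6) [++-] → (0, -0.4359, -0.9953)–(-0.289965, -0.4359, -0.884535)  len=0.3104
  (v3,v9,v4) [-+-] → (0.828788, -0.4359, 0.345712)–(0.289965, -0.4359, 0.884535)  len=0.7620
  (v3,v6,v8) [--+] → (0.289965, -0.4359, -0.884535)–(0.828788, -0.4359, -0.345712)  len=0.7620
  (v3,v8,v9) [-++] → (0.828788, -0.4359, -0.345712)–(0.828788, -0.4359, 0.345712)  len=0.6914
  (v4,v9,v5) [-++] → (0.289965, -0.4359, 0.884535)–(0, -0.4359, 0.9953)  len=0.3104
  (v2,v4,v11) [--+] → (-0.289965, -0.4359, 0.884535)–(-0.828788, -0.4359, 0.345712)  len=0.7620
  (v6,v2,v10) [--+] → (-0.828788, -0.4359, -0.345712)–(-0.289965, -0.4359, -0.884535)  len=0.7620
  (v8,v6,v7) [+-+] → (0.289965, -0.4359, -0.884535)–(0, -0.4359, -0.9953)  len=0.3104

Chained into 1 loop(s):
  loop 1: 10 segments, perimeter = 5.6725
Total perimeter = 5.672


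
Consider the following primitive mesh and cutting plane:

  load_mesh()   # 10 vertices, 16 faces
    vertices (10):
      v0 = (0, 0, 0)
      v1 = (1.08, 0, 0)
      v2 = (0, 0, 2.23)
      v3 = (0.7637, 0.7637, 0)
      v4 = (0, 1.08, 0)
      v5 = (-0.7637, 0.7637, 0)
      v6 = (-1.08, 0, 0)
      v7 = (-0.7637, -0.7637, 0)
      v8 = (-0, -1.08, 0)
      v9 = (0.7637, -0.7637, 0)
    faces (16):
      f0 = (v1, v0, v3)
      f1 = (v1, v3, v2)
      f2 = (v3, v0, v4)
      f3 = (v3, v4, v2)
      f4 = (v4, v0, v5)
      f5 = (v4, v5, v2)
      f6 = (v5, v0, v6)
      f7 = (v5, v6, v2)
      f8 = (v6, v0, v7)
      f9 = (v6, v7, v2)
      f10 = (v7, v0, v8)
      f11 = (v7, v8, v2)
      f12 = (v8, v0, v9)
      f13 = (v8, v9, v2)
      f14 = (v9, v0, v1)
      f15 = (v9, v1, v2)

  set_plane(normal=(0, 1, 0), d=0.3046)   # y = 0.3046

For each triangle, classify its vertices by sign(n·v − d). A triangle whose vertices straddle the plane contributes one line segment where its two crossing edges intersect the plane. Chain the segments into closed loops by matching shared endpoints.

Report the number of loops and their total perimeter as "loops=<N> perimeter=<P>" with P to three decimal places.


Straddling triangles (8 of 16):
  (v1,v0,v3) [--+] → (0.3046, 0.3046, 0)–(0.953844, 0.3046, 0)  len=0.6492
  (v1,v3,v2) [-+-] → (0.953844, 0.3046, 0)–(0.3046, 0.3046, 1.34057)  len=1.4895
  (v3,v0,v4) [+-+] → (0.3046, 0.3046, 0)–(0, 0.3046, 0)  len=0.3046
  (v3,v4,v2) [++-] → (0, 0.3046, 1.60106)–(0.3046, 0.3046, 1.34057)  len=0.4008
  (v4,v0,v5) [+-+] → (0, 0.3046, 0)–(-0.3046, 0.3046, 0)  len=0.3046
  (v4,v5,v2) [++-] → (-0.3046, 0.3046, 1.34057)–(0, 0.3046, 1.60106)  len=0.4008
  (v5,v0,v6) [+--] → (-0.3046, 0.3046, 0)–(-0.953844, 0.3046, 0)  len=0.6492
  (v5,v6,v2) [+--] → (-0.953844, 0.3046, 0)–(-0.3046, 0.3046, 1.34057)  len=1.4895

Chained into 1 loop(s):
  loop 1: 8 segments, perimeter = 5.6883
Total perimeter = 5.688

loops=1 perimeter=5.688


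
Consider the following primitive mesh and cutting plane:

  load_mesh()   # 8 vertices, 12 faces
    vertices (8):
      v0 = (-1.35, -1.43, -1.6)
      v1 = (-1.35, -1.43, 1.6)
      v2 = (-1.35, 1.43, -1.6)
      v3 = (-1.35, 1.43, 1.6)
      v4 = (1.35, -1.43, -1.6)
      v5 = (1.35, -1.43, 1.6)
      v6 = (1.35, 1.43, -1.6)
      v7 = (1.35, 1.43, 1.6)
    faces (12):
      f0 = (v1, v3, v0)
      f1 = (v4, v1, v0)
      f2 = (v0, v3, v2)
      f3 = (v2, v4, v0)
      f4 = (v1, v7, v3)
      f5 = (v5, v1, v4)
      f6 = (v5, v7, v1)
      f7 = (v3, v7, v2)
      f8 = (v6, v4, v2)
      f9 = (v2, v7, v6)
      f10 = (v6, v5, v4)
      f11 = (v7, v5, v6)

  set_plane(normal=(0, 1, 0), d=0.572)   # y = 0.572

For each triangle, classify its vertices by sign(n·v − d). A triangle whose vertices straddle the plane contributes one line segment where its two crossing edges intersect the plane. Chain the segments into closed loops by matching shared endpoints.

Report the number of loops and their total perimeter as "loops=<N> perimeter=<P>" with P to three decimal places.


Straddling triangles (8 of 12):
  (v1,v3,v0) [-+-] → (-1.35, 0.572, 1.6)–(-1.35, 0.572, 0.64)  len=0.9600
  (v0,v3,v2) [-++] → (-1.35, 0.572, 0.64)–(-1.35, 0.572, -1.6)  len=2.2400
  (v2,v4,v0) [+--] → (-0.54, 0.572, -1.6)–(-1.35, 0.572, -1.6)  len=0.8100
  (v1,v7,v3) [-++] → (0.54, 0.572, 1.6)–(-1.35, 0.572, 1.6)  len=1.8900
  (v5,v7,v1) [-+-] → (1.35, 0.572, 1.6)–(0.54, 0.572, 1.6)  len=0.8100
  (v6,v4,v2) [+-+] → (1.35, 0.572, -1.6)–(-0.54, 0.572, -1.6)  len=1.8900
  (v6,v5,v4) [+--] → (1.35, 0.572, -0.64)–(1.35, 0.572, -1.6)  len=0.9600
  (v7,v5,v6) [+-+] → (1.35, 0.572, 1.6)–(1.35, 0.572, -0.64)  len=2.2400

Chained into 1 loop(s):
  loop 1: 8 segments, perimeter = 11.8000
Total perimeter = 11.800

loops=1 perimeter=11.800


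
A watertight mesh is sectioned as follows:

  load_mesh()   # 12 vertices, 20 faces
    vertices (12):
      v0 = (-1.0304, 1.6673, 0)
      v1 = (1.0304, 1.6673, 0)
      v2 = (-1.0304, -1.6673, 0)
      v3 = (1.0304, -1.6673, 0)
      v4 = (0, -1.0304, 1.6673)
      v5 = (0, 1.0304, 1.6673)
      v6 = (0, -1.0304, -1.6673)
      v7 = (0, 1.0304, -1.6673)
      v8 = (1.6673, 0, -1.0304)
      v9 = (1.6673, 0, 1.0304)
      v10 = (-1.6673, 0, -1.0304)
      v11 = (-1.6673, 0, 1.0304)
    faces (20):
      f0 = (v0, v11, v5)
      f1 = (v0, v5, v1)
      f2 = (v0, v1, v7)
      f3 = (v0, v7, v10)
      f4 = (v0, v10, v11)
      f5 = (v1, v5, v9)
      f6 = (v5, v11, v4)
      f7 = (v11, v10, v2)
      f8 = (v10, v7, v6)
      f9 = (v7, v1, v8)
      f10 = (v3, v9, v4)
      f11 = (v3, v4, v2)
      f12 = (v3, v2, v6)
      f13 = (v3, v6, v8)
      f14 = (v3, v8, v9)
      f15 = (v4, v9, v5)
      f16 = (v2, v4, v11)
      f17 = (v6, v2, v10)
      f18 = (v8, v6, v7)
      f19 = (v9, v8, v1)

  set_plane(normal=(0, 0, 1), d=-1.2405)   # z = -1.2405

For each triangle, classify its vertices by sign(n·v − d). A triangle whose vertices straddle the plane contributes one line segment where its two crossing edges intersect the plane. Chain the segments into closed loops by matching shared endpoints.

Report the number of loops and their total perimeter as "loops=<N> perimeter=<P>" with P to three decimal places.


Straddling triangles (8 of 20):
  (v0,v1,v7) [++-] → (0.263765, 1.19344, -1.2405)–(-0.263765, 1.19344, -1.2405)  len=0.5275
  (v0,v7,v10) [+-+] → (-0.263765, 1.19344, -1.2405)–(-1.11729, 0.339907, -1.2405)  len=1.2071
  (v10,v7,v6) [+--] → (-1.11729, 0.339907, -1.2405)–(-1.11729, -0.339907, -1.2405)  len=0.6798
  (v7,v1,v8) [-++] → (0.263765, 1.19344, -1.2405)–(1.11729, 0.339907, -1.2405)  len=1.2071
  (v3,v2,v6) [++-] → (-0.263765, -1.19344, -1.2405)–(0.263765, -1.19344, -1.2405)  len=0.5275
  (v3,v6,v8) [+-+] → (0.263765, -1.19344, -1.2405)–(1.11729, -0.339907, -1.2405)  len=1.2071
  (v6,v2,v10) [-++] → (-0.263765, -1.19344, -1.2405)–(-1.11729, -0.339907, -1.2405)  len=1.2071
  (v8,v6,v7) [+--] → (1.11729, -0.339907, -1.2405)–(1.11729, 0.339907, -1.2405)  len=0.6798

Chained into 1 loop(s):
  loop 1: 8 segments, perimeter = 7.2430
Total perimeter = 7.243

loops=1 perimeter=7.243


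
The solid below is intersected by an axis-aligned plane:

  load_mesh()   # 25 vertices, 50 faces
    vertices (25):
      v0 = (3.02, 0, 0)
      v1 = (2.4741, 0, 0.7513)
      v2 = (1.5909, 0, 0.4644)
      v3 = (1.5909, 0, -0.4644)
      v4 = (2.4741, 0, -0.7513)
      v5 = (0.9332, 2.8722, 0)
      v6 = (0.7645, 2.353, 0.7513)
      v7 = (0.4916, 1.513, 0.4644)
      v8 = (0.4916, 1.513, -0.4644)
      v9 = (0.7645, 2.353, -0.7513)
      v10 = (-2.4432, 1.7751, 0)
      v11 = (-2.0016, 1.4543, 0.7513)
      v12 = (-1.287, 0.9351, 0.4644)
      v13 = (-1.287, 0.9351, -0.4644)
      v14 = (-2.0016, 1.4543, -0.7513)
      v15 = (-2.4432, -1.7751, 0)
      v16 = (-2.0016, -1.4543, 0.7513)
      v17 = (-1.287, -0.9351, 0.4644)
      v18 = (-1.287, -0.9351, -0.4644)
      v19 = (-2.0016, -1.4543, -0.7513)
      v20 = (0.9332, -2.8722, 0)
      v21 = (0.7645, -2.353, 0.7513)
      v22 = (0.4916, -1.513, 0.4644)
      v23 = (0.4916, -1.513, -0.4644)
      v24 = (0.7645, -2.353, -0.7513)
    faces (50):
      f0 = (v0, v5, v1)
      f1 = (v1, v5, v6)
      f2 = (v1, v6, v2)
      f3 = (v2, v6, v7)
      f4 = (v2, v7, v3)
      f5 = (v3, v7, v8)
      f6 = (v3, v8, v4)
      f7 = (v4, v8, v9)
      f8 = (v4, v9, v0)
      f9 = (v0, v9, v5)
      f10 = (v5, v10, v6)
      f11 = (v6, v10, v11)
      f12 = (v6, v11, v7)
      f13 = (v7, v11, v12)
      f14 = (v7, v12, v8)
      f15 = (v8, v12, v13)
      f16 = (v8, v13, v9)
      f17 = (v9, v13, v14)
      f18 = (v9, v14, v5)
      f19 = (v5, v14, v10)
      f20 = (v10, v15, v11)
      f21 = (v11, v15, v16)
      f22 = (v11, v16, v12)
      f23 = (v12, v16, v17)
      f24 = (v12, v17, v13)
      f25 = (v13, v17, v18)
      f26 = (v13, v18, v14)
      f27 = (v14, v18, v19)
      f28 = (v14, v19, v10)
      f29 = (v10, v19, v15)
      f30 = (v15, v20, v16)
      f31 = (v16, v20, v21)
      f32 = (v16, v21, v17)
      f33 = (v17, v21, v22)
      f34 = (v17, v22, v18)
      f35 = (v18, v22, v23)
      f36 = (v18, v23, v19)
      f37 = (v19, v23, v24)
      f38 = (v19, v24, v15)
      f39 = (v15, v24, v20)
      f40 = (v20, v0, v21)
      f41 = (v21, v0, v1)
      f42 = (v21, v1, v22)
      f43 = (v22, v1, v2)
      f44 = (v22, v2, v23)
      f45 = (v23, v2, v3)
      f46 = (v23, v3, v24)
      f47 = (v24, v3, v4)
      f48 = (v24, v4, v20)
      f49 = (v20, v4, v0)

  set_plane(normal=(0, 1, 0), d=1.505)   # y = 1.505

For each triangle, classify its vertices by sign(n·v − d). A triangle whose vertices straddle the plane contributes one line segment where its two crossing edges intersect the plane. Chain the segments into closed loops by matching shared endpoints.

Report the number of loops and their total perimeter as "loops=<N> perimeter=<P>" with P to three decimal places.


Straddling triangles (22 of 50):
  (v0,v5,v1) [-+-] → (1.92654, 1.505, 0)–(1.66669, 1.505, 0.357627)  len=0.4421
  (v1,v5,v6) [-++] → (1.66669, 1.505, 0.357627)–(1.38062, 1.505, 0.7513)  len=0.4866
  (v1,v6,v2) [-+-] → (1.38062, 1.505, 0.7513)–(1.06233, 1.505, 0.647904)  len=0.3347
  (v2,v6,v7) [-++] → (1.06233, 1.505, 0.647904)–(0.497413, 1.505, 0.4644)  len=0.5940
  (v2,v7,v3) [-+-] → (0.497413, 1.505, 0.4644)–(0.497413, 1.505, 0.459489)  len=0.0049
  (v3,v7,v8) [-++] → (0.497413, 1.505, 0.459489)–(0.497413, 1.505, -0.4644)  len=0.9239
  (v3,v8,v4) [-+-] → (0.497413, 1.505, -0.4644)–(0.502082, 1.505, -0.465917)  len=0.0049
  (v4,v8,v9) [-++] → (0.502082, 1.505, -0.465917)–(1.38062, 1.505, -0.7513)  len=0.9237
  (v4,v9,v0) [-+-] → (1.38062, 1.505, -0.7513)–(1.57736, 1.505, -0.480538)  len=0.3347
  (v0,v9,v5) [-++] → (1.57736, 1.505, -0.480538)–(1.92654, 1.505, 0)  len=0.5940
  (v6,v10,v11) [++-] → (-2.07139, 1.505, 0.632563)–(-1.84555, 1.505, 0.7513)  len=0.2552
  (v6,v11,v7) [+-+] → (-1.84555, 1.505, 0.7513)–(0.151811, 1.505, 0.503501)  len=2.0127
  (v7,v11,v12) [+--] → (0.151811, 1.505, 0.503501)–(0.466978, 1.505, 0.4644)  len=0.3176
  (v7,v12,v8) [+-+] → (0.466978, 1.505, 0.4644)–(0.466978, 1.505, -0.451542)  len=0.9159
  (v8,v12,v13) [+--] → (0.466978, 1.505, -0.451542)–(0.466978, 1.505, -0.4644)  len=0.0129
  (v8,v13,v9) [+-+] → (0.466978, 1.505, -0.4644)–(-0.462436, 1.505, -0.579714)  len=0.9365
  (v9,v13,v14) [+--] → (-0.462436, 1.505, -0.579714)–(-1.84555, 1.505, -0.7513)  len=1.3937
  (v9,v14,v5) [+-+] → (-1.84555, 1.505, -0.7513)–(-1.89666, 1.505, -0.724436)  len=0.0577
  (v5,v14,v10) [+-+] → (-1.89666, 1.505, -0.724436)–(-2.07139, 1.505, -0.632563)  len=0.1974
  (v10,v15,v11) [+--] → (-2.4432, 1.505, 0)–(-2.07139, 1.505, 0.632563)  len=0.7337
  (v14,v19,v10) [--+] → (-2.40627, 1.505, -0.0628371)–(-2.07139, 1.505, -0.632563)  len=0.6609
  (v10,v19,v15) [+--] → (-2.40627, 1.505, -0.0628371)–(-2.4432, 1.505, 0)  len=0.0729

Chained into 2 loop(s):
  loop 1: 10 segments, perimeter = 4.6435
  loop 2: 12 segments, perimeter = 7.5671
Total perimeter = 12.211

loops=2 perimeter=12.211


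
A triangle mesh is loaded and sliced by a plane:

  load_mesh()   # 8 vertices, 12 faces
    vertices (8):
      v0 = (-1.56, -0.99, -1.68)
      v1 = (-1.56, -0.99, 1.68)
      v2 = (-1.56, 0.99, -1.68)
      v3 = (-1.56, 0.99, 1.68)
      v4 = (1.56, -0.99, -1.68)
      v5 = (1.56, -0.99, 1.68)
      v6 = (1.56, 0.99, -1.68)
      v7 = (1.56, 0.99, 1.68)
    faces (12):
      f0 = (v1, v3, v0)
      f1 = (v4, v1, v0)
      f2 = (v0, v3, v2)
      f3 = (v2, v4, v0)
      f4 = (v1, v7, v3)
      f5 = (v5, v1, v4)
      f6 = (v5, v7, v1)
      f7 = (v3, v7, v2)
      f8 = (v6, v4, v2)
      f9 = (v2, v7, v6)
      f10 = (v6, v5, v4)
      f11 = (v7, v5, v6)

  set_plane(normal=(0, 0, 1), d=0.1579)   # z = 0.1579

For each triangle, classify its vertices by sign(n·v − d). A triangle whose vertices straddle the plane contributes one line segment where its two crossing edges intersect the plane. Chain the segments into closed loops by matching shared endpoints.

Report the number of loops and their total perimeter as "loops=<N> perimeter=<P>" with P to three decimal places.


Straddling triangles (8 of 12):
  (v1,v3,v0) [++-] → (-1.56, 0.0930482, 0.1579)–(-1.56, -0.99, 0.1579)  len=1.0830
  (v4,v1,v0) [-+-] → (-0.146621, -0.99, 0.1579)–(-1.56, -0.99, 0.1579)  len=1.4134
  (v0,v3,v2) [-+-] → (-1.56, 0.0930482, 0.1579)–(-1.56, 0.99, 0.1579)  len=0.8970
  (v5,v1,v4) [++-] → (-0.146621, -0.99, 0.1579)–(1.56, -0.99, 0.1579)  len=1.7066
  (v3,v7,v2) [++-] → (0.146621, 0.99, 0.1579)–(-1.56, 0.99, 0.1579)  len=1.7066
  (v2,v7,v6) [-+-] → (0.146621, 0.99, 0.1579)–(1.56, 0.99, 0.1579)  len=1.4134
  (v6,v5,v4) [-+-] → (1.56, -0.0930482, 0.1579)–(1.56, -0.99, 0.1579)  len=0.8970
  (v7,v5,v6) [++-] → (1.56, -0.0930482, 0.1579)–(1.56, 0.99, 0.1579)  len=1.0830

Chained into 1 loop(s):
  loop 1: 8 segments, perimeter = 10.2000
Total perimeter = 10.200

loops=1 perimeter=10.200


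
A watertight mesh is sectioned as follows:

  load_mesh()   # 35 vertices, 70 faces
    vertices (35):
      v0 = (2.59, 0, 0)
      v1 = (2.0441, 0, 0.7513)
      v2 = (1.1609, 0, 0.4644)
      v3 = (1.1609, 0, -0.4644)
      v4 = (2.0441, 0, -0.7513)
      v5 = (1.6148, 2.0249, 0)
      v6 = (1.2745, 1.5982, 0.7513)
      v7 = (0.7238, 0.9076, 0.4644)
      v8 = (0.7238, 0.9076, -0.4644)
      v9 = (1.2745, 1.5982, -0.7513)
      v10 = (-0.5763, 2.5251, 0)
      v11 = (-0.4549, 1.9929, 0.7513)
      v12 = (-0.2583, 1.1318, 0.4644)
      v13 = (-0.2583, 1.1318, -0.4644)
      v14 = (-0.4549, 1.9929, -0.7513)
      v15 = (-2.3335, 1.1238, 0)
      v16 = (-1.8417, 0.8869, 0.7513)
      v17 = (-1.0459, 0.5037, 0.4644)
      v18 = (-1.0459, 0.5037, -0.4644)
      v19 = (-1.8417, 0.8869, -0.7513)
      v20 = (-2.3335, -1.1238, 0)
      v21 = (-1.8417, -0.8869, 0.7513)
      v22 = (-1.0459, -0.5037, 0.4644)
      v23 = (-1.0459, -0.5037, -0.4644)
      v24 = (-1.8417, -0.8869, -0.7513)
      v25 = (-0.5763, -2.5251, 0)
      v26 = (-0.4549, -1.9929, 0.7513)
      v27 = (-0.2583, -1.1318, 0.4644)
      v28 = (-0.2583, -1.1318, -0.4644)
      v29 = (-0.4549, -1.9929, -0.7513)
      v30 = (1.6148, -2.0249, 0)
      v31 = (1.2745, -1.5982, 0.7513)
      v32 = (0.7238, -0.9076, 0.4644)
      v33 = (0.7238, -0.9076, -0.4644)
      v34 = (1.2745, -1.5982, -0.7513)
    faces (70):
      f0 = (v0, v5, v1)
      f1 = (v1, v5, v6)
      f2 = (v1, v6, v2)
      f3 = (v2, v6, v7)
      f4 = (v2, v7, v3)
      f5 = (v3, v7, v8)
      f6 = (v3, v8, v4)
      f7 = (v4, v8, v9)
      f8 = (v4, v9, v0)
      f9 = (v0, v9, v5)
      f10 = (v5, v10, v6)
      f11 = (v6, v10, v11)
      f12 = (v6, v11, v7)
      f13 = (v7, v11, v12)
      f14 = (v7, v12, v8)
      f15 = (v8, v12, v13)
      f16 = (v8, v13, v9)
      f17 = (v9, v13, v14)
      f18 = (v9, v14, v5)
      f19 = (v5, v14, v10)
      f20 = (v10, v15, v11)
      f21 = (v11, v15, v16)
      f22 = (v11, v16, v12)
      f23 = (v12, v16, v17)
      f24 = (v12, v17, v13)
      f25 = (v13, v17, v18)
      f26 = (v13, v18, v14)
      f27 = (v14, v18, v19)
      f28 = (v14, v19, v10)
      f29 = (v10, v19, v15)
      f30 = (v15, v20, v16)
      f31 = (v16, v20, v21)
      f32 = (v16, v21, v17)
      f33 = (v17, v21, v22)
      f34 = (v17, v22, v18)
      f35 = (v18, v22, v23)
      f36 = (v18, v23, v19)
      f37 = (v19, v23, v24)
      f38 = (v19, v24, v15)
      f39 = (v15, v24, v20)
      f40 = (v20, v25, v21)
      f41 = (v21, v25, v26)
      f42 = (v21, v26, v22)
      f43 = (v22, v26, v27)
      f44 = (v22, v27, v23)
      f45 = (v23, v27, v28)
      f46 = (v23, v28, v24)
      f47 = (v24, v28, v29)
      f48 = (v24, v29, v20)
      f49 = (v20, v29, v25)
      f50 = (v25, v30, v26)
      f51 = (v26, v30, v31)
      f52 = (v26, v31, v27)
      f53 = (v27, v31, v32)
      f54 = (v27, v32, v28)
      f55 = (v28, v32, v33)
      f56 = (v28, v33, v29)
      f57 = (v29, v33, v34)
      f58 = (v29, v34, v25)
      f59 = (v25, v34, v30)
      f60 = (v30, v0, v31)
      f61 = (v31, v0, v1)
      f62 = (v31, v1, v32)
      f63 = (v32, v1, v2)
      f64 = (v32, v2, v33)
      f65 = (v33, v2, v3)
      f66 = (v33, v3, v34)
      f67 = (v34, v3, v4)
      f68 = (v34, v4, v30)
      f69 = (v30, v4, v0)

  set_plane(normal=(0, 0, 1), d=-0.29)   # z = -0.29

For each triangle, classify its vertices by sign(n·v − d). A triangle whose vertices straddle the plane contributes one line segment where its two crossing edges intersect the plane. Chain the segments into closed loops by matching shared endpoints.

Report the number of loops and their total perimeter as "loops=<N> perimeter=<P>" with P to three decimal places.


Straddling triangles (28 of 70):
  (v2,v7,v3) [++-] → (1.07883, 0.170419, -0.29)–(1.1609, 0, -0.29)  len=0.1892
  (v3,v7,v8) [-+-] → (1.07883, 0.170419, -0.29)–(0.7238, 0.9076, -0.29)  len=0.8182
  (v4,v9,v0) [--+] → (2.08222, 0.616901, -0.29)–(2.37928, 0, -0.29)  len=0.6847
  (v0,v9,v5) [+-+] → (2.08222, 0.616901, -0.29)–(1.48345, 1.86019, -0.29)  len=1.3800
  (v7,v12,v8) [++-] → (0.539392, 0.949698, -0.29)–(0.7238, 0.9076, -0.29)  len=0.1892
  (v8,v12,v13) [-+-] → (0.539392, 0.949698, -0.29)–(-0.2583, 1.1318, -0.29)  len=0.8182
  (v9,v14,v5) [--+] → (0.815901, 2.01255, -0.29)–(1.48345, 1.86019, -0.29)  len=0.6847
  (v5,v14,v10) [+-+] → (0.815901, 2.01255, -0.29)–(-0.52944, 2.31967, -0.29)  len=1.3800
  (v12,v17,v13) [++-] → (-0.406187, 1.01386, -0.29)–(-0.2583, 1.1318, -0.29)  len=0.1892
  (v13,v17,v18) [-+-] → (-0.406187, 1.01386, -0.29)–(-1.0459, 0.5037, -0.29)  len=0.8182
  (v14,v19,v10) [--+] → (-1.06474, 1.89276, -0.29)–(-0.52944, 2.31967, -0.29)  len=0.6847
  (v10,v19,v15) [+-+] → (-1.06474, 1.89276, -0.29)–(-2.14367, 1.03236, -0.29)  len=1.3800
  (v17,v22,v18) [++-] → (-1.0459, 0.314541, -0.29)–(-1.0459, 0.5037, -0.29)  len=0.1892
  (v18,v22,v23) [-+-] → (-1.0459, 0.314541, -0.29)–(-1.0459, -0.5037, -0.29)  len=0.8182
  (v19,v24,v15) [--+] → (-2.14367, 0.347675, -0.29)–(-2.14367, 1.03236, -0.29)  len=0.6847
  (v15,v24,v20) [+-+] → (-2.14367, 0.347675, -0.29)–(-2.14367, -1.03236, -0.29)  len=1.3800
  (v22,v27,v23) [++-] → (-0.898013, -0.621638, -0.29)–(-1.0459, -0.5037, -0.29)  len=0.1892
  (v23,v27,v28) [-+-] → (-0.898013, -0.621638, -0.29)–(-0.2583, -1.1318, -0.29)  len=0.8182
  (v24,v29,v20) [--+] → (-1.60836, -1.45927, -0.29)–(-2.14367, -1.03236, -0.29)  len=0.6847
  (v20,v29,v25) [+-+] → (-1.60836, -1.45927, -0.29)–(-0.52944, -2.31967, -0.29)  len=1.3800
  (v27,v32,v28) [++-] → (-0.0738919, -1.0897, -0.29)–(-0.2583, -1.1318, -0.29)  len=0.1892
  (v28,v32,v33) [-+-] → (-0.0738919, -1.0897, -0.29)–(0.7238, -0.9076, -0.29)  len=0.8182
  (v29,v34,v25) [--+] → (0.138104, -2.16732, -0.29)–(-0.52944, -2.31967, -0.29)  len=0.6847
  (v25,v34,v30) [+-+] → (0.138104, -2.16732, -0.29)–(1.48345, -1.86019, -0.29)  len=1.3800
  (v32,v2,v33) [++-] → (0.805874, -0.737181, -0.29)–(0.7238, -0.9076, -0.29)  len=0.1892
  (v33,v2,v3) [-+-] → (0.805874, -0.737181, -0.29)–(1.1609, 0, -0.29)  len=0.8182
  (v34,v4,v30) [--+] → (1.78051, -1.24329, -0.29)–(1.48345, -1.86019, -0.29)  len=0.6847
  (v30,v4,v0) [+-+] → (1.78051, -1.24329, -0.29)–(2.37928, 0, -0.29)  len=1.3800

Chained into 2 loop(s):
  loop 1: 14 segments, perimeter = 7.0516
  loop 2: 14 segments, perimeter = 14.4527
Total perimeter = 21.504

loops=2 perimeter=21.504


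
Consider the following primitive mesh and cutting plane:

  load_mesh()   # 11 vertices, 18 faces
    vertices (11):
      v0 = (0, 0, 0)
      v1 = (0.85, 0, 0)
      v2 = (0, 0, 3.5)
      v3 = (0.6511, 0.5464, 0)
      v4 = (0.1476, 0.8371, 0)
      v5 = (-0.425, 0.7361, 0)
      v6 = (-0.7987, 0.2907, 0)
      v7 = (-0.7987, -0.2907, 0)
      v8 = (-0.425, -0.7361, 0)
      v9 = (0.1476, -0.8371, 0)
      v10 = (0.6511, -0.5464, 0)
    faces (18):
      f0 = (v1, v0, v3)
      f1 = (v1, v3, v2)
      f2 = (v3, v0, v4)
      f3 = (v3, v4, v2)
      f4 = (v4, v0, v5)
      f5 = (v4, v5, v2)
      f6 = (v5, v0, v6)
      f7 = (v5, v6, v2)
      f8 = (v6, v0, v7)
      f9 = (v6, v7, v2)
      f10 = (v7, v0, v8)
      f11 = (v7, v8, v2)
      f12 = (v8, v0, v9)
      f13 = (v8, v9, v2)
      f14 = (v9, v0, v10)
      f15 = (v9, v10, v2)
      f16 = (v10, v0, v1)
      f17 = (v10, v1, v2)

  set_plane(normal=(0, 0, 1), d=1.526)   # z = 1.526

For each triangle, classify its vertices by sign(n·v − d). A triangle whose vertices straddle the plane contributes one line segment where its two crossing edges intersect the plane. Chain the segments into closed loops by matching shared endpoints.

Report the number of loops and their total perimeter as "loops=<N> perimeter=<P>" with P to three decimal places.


loops=1 perimeter=2.951

Straddling triangles (9 of 18):
  (v1,v3,v2) [--+] → (0.36722, 0.30817, 1.526)–(0.4794, 0, 1.526)  len=0.3280
  (v3,v4,v2) [--+] → (0.0832464, 0.472124, 1.526)–(0.36722, 0.30817, 1.526)  len=0.3279
  (v4,v5,v2) [--+] → (-0.2397, 0.41516, 1.526)–(0.0832464, 0.472124, 1.526)  len=0.3279
  (v5,v6,v2) [--+] → (-0.450467, 0.163955, 1.526)–(-0.2397, 0.41516, 1.526)  len=0.3279
  (v6,v7,v2) [--+] → (-0.450467, -0.163955, 1.526)–(-0.450467, 0.163955, 1.526)  len=0.3279
  (v7,v8,v2) [--+] → (-0.2397, -0.41516, 1.526)–(-0.450467, -0.163955, 1.526)  len=0.3279
  (v8,v9,v2) [--+] → (0.0832464, -0.472124, 1.526)–(-0.2397, -0.41516, 1.526)  len=0.3279
  (v9,v10,v2) [--+] → (0.36722, -0.30817, 1.526)–(0.0832464, -0.472124, 1.526)  len=0.3279
  (v10,v1,v2) [--+] → (0.4794, 0, 1.526)–(0.36722, -0.30817, 1.526)  len=0.3280

Chained into 1 loop(s):
  loop 1: 9 segments, perimeter = 2.9513
Total perimeter = 2.951


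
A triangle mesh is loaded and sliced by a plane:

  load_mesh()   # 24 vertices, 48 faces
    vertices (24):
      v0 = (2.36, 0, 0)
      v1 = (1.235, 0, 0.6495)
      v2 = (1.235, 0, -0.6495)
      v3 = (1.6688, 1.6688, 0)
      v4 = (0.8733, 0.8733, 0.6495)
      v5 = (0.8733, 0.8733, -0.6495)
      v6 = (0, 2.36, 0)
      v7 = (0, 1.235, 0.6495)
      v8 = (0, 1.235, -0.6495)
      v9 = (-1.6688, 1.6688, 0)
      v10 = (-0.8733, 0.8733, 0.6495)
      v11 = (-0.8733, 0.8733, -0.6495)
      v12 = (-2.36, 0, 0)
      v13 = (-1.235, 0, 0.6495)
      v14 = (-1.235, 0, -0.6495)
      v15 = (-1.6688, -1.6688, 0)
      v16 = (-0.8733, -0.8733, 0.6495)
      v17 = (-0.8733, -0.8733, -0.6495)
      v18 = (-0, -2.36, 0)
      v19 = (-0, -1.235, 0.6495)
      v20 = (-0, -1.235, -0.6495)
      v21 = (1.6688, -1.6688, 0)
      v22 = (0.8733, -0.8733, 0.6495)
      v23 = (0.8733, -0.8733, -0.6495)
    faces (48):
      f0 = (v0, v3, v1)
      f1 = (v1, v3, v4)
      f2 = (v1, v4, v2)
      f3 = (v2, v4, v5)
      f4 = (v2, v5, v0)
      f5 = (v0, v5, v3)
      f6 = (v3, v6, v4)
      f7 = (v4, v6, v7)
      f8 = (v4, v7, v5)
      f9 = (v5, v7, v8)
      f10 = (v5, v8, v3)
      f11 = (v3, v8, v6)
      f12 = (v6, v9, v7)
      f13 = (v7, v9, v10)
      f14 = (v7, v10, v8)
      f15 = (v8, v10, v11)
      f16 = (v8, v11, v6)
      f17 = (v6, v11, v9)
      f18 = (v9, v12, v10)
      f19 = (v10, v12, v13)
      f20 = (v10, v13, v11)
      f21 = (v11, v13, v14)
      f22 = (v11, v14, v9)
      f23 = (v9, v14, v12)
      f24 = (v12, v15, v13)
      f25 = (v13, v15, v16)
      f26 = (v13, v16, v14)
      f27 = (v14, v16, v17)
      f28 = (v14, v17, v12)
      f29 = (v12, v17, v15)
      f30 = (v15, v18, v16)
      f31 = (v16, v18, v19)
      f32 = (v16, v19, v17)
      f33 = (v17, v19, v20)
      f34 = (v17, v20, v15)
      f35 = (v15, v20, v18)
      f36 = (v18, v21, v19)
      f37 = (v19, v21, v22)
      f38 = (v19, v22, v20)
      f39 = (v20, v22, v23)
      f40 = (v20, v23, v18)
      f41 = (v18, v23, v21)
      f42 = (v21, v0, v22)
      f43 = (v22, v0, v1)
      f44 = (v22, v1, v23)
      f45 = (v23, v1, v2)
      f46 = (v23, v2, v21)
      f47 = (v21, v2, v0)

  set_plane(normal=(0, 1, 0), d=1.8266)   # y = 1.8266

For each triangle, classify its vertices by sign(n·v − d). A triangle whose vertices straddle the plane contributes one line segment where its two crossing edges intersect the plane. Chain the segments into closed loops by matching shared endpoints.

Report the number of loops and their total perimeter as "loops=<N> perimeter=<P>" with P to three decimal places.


loops=1 perimeter=5.296

Straddling triangles (6 of 48):
  (v3,v6,v4) [-+-] → (1.28782, 1.8266, 0)–(0.313324, 1.8266, 0.233028)  len=1.0020
  (v4,v6,v7) [-+-] → (0.313324, 1.8266, 0.233028)–(0, 1.8266, 0.30795)  len=0.3222
  (v3,v8,v6) [--+] → (0, 1.8266, -0.30795)–(1.28782, 1.8266, 0)  len=1.3241
  (v6,v9,v7) [+--] → (-1.28782, 1.8266, 0)–(0, 1.8266, 0.30795)  len=1.3241
  (v8,v11,v6) [--+] → (-0.313324, 1.8266, -0.233028)–(0, 1.8266, -0.30795)  len=0.3222
  (v6,v11,v9) [+--] → (-0.313324, 1.8266, -0.233028)–(-1.28782, 1.8266, 0)  len=1.0020

Chained into 1 loop(s):
  loop 1: 6 segments, perimeter = 5.2965
Total perimeter = 5.296


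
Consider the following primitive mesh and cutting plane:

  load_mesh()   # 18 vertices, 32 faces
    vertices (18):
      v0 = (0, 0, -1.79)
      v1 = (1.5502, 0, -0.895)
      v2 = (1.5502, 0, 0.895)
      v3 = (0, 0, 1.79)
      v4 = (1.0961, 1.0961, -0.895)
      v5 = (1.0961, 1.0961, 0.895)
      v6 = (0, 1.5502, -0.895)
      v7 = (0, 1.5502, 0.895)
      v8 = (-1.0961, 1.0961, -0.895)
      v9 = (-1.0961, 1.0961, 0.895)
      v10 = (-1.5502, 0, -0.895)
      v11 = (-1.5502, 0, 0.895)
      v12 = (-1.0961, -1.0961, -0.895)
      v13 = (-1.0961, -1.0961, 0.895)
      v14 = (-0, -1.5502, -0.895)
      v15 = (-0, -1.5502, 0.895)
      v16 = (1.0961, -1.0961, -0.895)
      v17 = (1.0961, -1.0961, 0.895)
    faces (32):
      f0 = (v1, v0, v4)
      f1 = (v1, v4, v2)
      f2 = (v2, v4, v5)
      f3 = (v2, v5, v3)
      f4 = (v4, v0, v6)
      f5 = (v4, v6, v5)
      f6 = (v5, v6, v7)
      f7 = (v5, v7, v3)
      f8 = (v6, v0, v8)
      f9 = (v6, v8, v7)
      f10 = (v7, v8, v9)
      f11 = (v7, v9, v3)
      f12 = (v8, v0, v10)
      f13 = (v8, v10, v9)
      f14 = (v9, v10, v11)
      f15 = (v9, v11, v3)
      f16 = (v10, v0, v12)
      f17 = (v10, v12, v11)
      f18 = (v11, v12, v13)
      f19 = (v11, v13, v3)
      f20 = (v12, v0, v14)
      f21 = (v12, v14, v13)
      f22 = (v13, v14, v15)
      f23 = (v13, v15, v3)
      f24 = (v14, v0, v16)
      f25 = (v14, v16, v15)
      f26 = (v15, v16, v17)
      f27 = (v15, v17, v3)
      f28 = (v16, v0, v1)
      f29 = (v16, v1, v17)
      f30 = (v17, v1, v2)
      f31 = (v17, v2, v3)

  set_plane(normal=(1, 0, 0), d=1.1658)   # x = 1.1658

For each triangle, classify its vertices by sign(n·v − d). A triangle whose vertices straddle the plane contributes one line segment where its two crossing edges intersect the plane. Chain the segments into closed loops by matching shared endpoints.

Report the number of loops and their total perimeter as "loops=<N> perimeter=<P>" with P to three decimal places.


Straddling triangles (8 of 32):
  (v1,v0,v4) [+--] → (1.1658, 0, -1.11693)–(1.1658, 0.927859, -0.895)  len=0.9540
  (v1,v4,v2) [+-+] → (1.1658, 0.927859, -0.895)–(1.1658, 0.927859, -0.620252)  len=0.2747
  (v2,v4,v5) [+--] → (1.1658, 0.927859, -0.620252)–(1.1658, 0.927859, 0.895)  len=1.5153
  (v2,v5,v3) [+--] → (1.1658, 0.927859, 0.895)–(1.1658, 0, 1.11693)  len=0.9540
  (v16,v0,v1) [--+] → (1.1658, 0, -1.11693)–(1.1658, -0.927859, -0.895)  len=0.9540
  (v16,v1,v17) [-+-] → (1.1658, -0.927859, -0.895)–(1.1658, -0.927859, 0.620252)  len=1.5153
  (v17,v1,v2) [-++] → (1.1658, -0.927859, 0.620252)–(1.1658, -0.927859, 0.895)  len=0.2747
  (v17,v2,v3) [-+-] → (1.1658, -0.927859, 0.895)–(1.1658, 0, 1.11693)  len=0.9540

Chained into 1 loop(s):
  loop 1: 8 segments, perimeter = 7.3961
Total perimeter = 7.396

loops=1 perimeter=7.396


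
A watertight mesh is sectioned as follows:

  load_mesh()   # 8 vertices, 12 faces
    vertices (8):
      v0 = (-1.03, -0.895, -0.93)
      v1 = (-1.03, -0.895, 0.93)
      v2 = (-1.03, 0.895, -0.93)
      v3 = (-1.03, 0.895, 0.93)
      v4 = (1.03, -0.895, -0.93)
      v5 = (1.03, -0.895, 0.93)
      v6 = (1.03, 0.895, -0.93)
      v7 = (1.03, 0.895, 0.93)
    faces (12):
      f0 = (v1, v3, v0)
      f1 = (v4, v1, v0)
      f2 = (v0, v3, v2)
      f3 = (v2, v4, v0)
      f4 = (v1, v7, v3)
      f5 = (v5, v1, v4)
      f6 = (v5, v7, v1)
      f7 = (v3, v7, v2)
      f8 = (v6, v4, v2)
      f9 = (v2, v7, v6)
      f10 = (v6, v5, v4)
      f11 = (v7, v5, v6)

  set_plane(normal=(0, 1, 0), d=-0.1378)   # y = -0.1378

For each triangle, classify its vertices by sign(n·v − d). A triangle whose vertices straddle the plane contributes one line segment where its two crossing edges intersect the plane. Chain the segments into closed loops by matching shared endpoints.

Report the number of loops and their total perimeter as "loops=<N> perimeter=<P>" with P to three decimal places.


loops=1 perimeter=7.840

Straddling triangles (8 of 12):
  (v1,v3,v0) [-+-] → (-1.03, -0.1378, 0.93)–(-1.03, -0.1378, -0.143189)  len=1.0732
  (v0,v3,v2) [-++] → (-1.03, -0.1378, -0.143189)–(-1.03, -0.1378, -0.93)  len=0.7868
  (v2,v4,v0) [+--] → (0.158585, -0.1378, -0.93)–(-1.03, -0.1378, -0.93)  len=1.1886
  (v1,v7,v3) [-++] → (-0.158585, -0.1378, 0.93)–(-1.03, -0.1378, 0.93)  len=0.8714
  (v5,v7,v1) [-+-] → (1.03, -0.1378, 0.93)–(-0.158585, -0.1378, 0.93)  len=1.1886
  (v6,v4,v2) [+-+] → (1.03, -0.1378, -0.93)–(0.158585, -0.1378, -0.93)  len=0.8714
  (v6,v5,v4) [+--] → (1.03, -0.1378, 0.143189)–(1.03, -0.1378, -0.93)  len=1.0732
  (v7,v5,v6) [+-+] → (1.03, -0.1378, 0.93)–(1.03, -0.1378, 0.143189)  len=0.7868

Chained into 1 loop(s):
  loop 1: 8 segments, perimeter = 7.8400
Total perimeter = 7.840


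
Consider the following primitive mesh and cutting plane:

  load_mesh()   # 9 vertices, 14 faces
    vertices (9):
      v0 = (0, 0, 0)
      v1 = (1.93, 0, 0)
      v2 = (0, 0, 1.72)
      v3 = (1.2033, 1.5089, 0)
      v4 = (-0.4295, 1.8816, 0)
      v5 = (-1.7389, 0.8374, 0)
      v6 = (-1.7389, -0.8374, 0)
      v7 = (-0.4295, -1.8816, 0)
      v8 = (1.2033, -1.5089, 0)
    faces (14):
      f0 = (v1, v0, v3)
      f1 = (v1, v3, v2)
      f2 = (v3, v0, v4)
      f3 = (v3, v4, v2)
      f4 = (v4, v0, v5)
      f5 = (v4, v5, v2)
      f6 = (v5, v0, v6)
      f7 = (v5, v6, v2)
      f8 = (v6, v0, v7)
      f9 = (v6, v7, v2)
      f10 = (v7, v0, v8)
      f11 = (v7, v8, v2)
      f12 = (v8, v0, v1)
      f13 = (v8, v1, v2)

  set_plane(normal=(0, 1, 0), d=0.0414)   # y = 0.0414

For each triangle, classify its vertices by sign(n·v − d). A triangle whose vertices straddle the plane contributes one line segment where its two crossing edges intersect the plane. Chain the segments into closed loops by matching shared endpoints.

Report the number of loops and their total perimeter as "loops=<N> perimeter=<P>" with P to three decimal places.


Straddling triangles (8 of 14):
  (v1,v0,v3) [--+] → (0.0330152, 0.0414, 0)–(1.91006, 0.0414, 0)  len=1.8770
  (v1,v3,v2) [-+-] → (1.91006, 0.0414, 0)–(0.0330152, 0.0414, 1.67281)  len=2.5143
  (v3,v0,v4) [+-+] → (0.0330152, 0.0414, 0)–(-0.0094501, 0.0414, 0)  len=0.0425
  (v3,v4,v2) [++-] → (-0.0094501, 0.0414, 1.68216)–(0.0330152, 0.0414, 1.67281)  len=0.0435
  (v4,v0,v5) [+-+] → (-0.0094501, 0.0414, 0)–(-0.085969, 0.0414, 0)  len=0.0765
  (v4,v5,v2) [++-] → (-0.085969, 0.0414, 1.63497)–(-0.0094501, 0.0414, 1.68216)  len=0.0899
  (v5,v0,v6) [+--] → (-0.085969, 0.0414, 0)–(-1.7389, 0.0414, 0)  len=1.6529
  (v5,v6,v2) [+--] → (-1.7389, 0.0414, 0)–(-0.085969, 0.0414, 1.63497)  len=2.3249

Chained into 1 loop(s):
  loop 1: 8 segments, perimeter = 8.6215
Total perimeter = 8.622

loops=1 perimeter=8.622


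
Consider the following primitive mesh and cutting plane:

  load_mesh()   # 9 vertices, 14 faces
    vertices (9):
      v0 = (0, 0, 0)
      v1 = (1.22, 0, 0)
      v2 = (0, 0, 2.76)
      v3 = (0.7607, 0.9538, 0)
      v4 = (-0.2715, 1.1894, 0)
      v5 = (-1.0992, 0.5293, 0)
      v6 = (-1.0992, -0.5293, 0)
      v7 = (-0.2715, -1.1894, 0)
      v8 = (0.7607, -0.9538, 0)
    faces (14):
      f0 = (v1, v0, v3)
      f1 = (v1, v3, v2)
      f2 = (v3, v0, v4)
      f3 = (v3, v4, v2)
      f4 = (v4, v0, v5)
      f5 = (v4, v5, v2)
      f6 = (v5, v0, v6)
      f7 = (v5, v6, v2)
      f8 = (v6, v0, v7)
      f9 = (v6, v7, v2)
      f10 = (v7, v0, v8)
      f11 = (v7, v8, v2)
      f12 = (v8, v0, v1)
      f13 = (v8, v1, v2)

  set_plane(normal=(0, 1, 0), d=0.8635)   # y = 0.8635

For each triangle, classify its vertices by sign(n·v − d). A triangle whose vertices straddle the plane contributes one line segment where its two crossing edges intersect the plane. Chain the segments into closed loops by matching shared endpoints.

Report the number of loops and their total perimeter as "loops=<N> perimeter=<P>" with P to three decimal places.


Straddling triangles (6 of 14):
  (v1,v0,v3) [--+] → (0.688682, 0.8635, 0)–(0.804184, 0.8635, 0)  len=0.1155
  (v1,v3,v2) [-+-] → (0.804184, 0.8635, 0)–(0.688682, 0.8635, 0.2613)  len=0.2857
  (v3,v0,v4) [+-+] → (0.688682, 0.8635, 0)–(-0.197108, 0.8635, 0)  len=0.8858
  (v3,v4,v2) [++-] → (-0.197108, 0.8635, 0.75625)–(0.688682, 0.8635, 0.2613)  len=1.0147
  (v4,v0,v5) [+--] → (-0.197108, 0.8635, 0)–(-0.680146, 0.8635, 0)  len=0.4830
  (v4,v5,v2) [+--] → (-0.680146, 0.8635, 0)–(-0.197108, 0.8635, 0.75625)  len=0.8974

Chained into 1 loop(s):
  loop 1: 6 segments, perimeter = 3.6821
Total perimeter = 3.682

loops=1 perimeter=3.682
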